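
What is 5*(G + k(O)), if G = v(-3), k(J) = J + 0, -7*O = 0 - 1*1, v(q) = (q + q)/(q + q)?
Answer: 40/7 ≈ 5.7143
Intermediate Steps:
v(q) = 1 (v(q) = (2*q)/((2*q)) = (2*q)*(1/(2*q)) = 1)
O = ⅐ (O = -(0 - 1*1)/7 = -(0 - 1)/7 = -⅐*(-1) = ⅐ ≈ 0.14286)
k(J) = J
G = 1
5*(G + k(O)) = 5*(1 + ⅐) = 5*(8/7) = 40/7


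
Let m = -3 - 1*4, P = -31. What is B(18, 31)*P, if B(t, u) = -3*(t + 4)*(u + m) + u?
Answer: 48143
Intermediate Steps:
m = -7 (m = -3 - 4 = -7)
B(t, u) = u - 3*(-7 + u)*(4 + t) (B(t, u) = -3*(t + 4)*(u - 7) + u = -3*(4 + t)*(-7 + u) + u = -3*(-7 + u)*(4 + t) + u = u - 3*(-7 + u)*(4 + t))
B(18, 31)*P = (84 - 11*31 + 21*18 - 3*18*31)*(-31) = (84 - 341 + 378 - 1674)*(-31) = -1553*(-31) = 48143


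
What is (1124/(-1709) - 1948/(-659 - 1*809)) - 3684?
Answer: -2310196077/627203 ≈ -3683.3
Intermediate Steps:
(1124/(-1709) - 1948/(-659 - 1*809)) - 3684 = (1124*(-1/1709) - 1948/(-659 - 809)) - 3684 = (-1124/1709 - 1948/(-1468)) - 3684 = (-1124/1709 - 1948*(-1/1468)) - 3684 = (-1124/1709 + 487/367) - 3684 = 419775/627203 - 3684 = -2310196077/627203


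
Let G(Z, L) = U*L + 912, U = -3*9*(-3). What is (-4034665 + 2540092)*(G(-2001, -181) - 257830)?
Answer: 405894640767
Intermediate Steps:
U = 81 (U = -27*(-3) = 81)
G(Z, L) = 912 + 81*L (G(Z, L) = 81*L + 912 = 912 + 81*L)
(-4034665 + 2540092)*(G(-2001, -181) - 257830) = (-4034665 + 2540092)*((912 + 81*(-181)) - 257830) = -1494573*((912 - 14661) - 257830) = -1494573*(-13749 - 257830) = -1494573*(-271579) = 405894640767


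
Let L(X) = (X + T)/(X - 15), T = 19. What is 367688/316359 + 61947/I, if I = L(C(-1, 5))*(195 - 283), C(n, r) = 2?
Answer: 85148956691/194877144 ≈ 436.94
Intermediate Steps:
L(X) = (19 + X)/(-15 + X) (L(X) = (X + 19)/(X - 15) = (19 + X)/(-15 + X))
I = 1848/13 (I = ((19 + 2)/(-15 + 2))*(195 - 283) = (21/(-13))*(-88) = -1/13*21*(-88) = -21/13*(-88) = 1848/13 ≈ 142.15)
367688/316359 + 61947/I = 367688/316359 + 61947/(1848/13) = 367688*(1/316359) + 61947*(13/1848) = 367688/316359 + 268437/616 = 85148956691/194877144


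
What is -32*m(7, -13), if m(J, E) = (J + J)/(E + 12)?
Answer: 448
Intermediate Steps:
m(J, E) = 2*J/(12 + E) (m(J, E) = (2*J)/(12 + E) = 2*J/(12 + E))
-32*m(7, -13) = -64*7/(12 - 13) = -64*7/(-1) = -64*7*(-1) = -32*(-14) = 448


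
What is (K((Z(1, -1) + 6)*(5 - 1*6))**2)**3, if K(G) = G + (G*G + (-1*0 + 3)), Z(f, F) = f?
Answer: 8303765625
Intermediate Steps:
K(G) = 3 + G + G**2 (K(G) = G + (G**2 + (0 + 3)) = G + (G**2 + 3) = G + (3 + G**2) = 3 + G + G**2)
(K((Z(1, -1) + 6)*(5 - 1*6))**2)**3 = ((3 + (1 + 6)*(5 - 1*6) + ((1 + 6)*(5 - 1*6))**2)**2)**3 = ((3 + 7*(5 - 6) + (7*(5 - 6))**2)**2)**3 = ((3 + 7*(-1) + (7*(-1))**2)**2)**3 = ((3 - 7 + (-7)**2)**2)**3 = ((3 - 7 + 49)**2)**3 = (45**2)**3 = 2025**3 = 8303765625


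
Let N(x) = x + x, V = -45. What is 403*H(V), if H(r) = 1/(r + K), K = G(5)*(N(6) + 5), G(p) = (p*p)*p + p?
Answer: 403/2165 ≈ 0.18614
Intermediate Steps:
N(x) = 2*x
G(p) = p + p³ (G(p) = p²*p + p = p³ + p = p + p³)
K = 2210 (K = (5 + 5³)*(2*6 + 5) = (5 + 125)*(12 + 5) = 130*17 = 2210)
H(r) = 1/(2210 + r) (H(r) = 1/(r + 2210) = 1/(2210 + r))
403*H(V) = 403/(2210 - 45) = 403/2165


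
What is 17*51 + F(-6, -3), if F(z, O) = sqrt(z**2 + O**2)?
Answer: 867 + 3*sqrt(5) ≈ 873.71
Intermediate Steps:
F(z, O) = sqrt(O**2 + z**2)
17*51 + F(-6, -3) = 17*51 + sqrt((-3)**2 + (-6)**2) = 867 + sqrt(9 + 36) = 867 + sqrt(45) = 867 + 3*sqrt(5)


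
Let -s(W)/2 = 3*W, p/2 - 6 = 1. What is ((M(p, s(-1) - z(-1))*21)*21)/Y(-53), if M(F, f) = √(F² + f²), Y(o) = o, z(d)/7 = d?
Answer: -441*√365/53 ≈ -158.97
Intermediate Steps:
p = 14 (p = 12 + 2*1 = 12 + 2 = 14)
z(d) = 7*d
s(W) = -6*W
((M(p, s(-1) - z(-1))*21)*21)/Y(-53) = ((√(14² + (-6*(-1) - 7*(-1))²)*21)*21)/(-53) = ((√(196 + (6 - 1*(-7))²)*21)*21)*(-1/53) = ((√(196 + (6 + 7)²)*21)*21)*(-1/53) = ((√(196 + 13²)*21)*21)*(-1/53) = ((√(196 + 169)*21)*21)*(-1/53) = ((√365*21)*21)*(-1/53) = ((21*√365)*21)*(-1/53) = (441*√365)*(-1/53) = -441*√365/53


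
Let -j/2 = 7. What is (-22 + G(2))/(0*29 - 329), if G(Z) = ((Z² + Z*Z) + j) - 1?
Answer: 29/329 ≈ 0.088146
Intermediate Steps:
j = -14 (j = -2*7 = -14)
G(Z) = -15 + 2*Z² (G(Z) = ((Z² + Z*Z) - 14) - 1 = ((Z² + Z²) - 14) - 1 = (2*Z² - 14) - 1 = (-14 + 2*Z²) - 1 = -15 + 2*Z²)
(-22 + G(2))/(0*29 - 329) = (-22 + (-15 + 2*2²))/(0*29 - 329) = (-22 + (-15 + 2*4))/(0 - 329) = (-22 + (-15 + 8))/(-329) = (-22 - 7)*(-1/329) = -29*(-1/329) = 29/329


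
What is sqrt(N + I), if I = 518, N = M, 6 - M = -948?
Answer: 8*sqrt(23) ≈ 38.367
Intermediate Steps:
M = 954 (M = 6 - 1*(-948) = 6 + 948 = 954)
N = 954
sqrt(N + I) = sqrt(954 + 518) = sqrt(1472) = 8*sqrt(23)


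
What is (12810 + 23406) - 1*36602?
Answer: -386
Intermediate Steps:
(12810 + 23406) - 1*36602 = 36216 - 36602 = -386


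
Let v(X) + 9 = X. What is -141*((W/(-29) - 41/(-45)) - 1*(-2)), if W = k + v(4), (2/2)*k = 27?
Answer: -132023/435 ≈ -303.50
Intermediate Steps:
k = 27
v(X) = -9 + X
W = 22 (W = 27 + (-9 + 4) = 27 - 5 = 22)
-141*((W/(-29) - 41/(-45)) - 1*(-2)) = -141*((22/(-29) - 41/(-45)) - 1*(-2)) = -141*((22*(-1/29) - 41*(-1/45)) + 2) = -141*((-22/29 + 41/45) + 2) = -141*(199/1305 + 2) = -141*2809/1305 = -132023/435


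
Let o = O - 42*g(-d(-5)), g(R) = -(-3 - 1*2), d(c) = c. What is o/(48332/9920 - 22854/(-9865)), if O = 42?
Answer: -117432960/5025049 ≈ -23.370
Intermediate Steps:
g(R) = 5 (g(R) = -(-3 - 2) = -1*(-5) = 5)
o = -168 (o = 42 - 42*5 = 42 - 210 = -168)
o/(48332/9920 - 22854/(-9865)) = -168/(48332/9920 - 22854/(-9865)) = -168/(48332*(1/9920) - 22854*(-1/9865)) = -168/(12083/2480 + 22854/9865) = -168/35175343/4893040 = -168*4893040/35175343 = -117432960/5025049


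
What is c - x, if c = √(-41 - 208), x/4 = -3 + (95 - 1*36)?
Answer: -224 + I*√249 ≈ -224.0 + 15.78*I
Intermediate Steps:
x = 224 (x = 4*(-3 + (95 - 1*36)) = 4*(-3 + (95 - 36)) = 4*(-3 + 59) = 4*56 = 224)
c = I*√249 (c = √(-249) = I*√249 ≈ 15.78*I)
c - x = I*√249 - 1*224 = I*√249 - 224 = -224 + I*√249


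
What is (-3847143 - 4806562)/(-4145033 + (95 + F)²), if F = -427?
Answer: 8653705/4034809 ≈ 2.1448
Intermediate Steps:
(-3847143 - 4806562)/(-4145033 + (95 + F)²) = (-3847143 - 4806562)/(-4145033 + (95 - 427)²) = -8653705/(-4145033 + (-332)²) = -8653705/(-4145033 + 110224) = -8653705/(-4034809) = -8653705*(-1/4034809) = 8653705/4034809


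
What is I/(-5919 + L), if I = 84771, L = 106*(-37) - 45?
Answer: -84771/9886 ≈ -8.5749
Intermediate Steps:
L = -3967 (L = -3922 - 45 = -3967)
I/(-5919 + L) = 84771/(-5919 - 3967) = 84771/(-9886) = 84771*(-1/9886) = -84771/9886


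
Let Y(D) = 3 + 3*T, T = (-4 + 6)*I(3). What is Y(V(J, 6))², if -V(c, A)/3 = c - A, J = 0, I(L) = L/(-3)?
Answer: 9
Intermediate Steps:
I(L) = -L/3 (I(L) = L*(-⅓) = -L/3)
V(c, A) = -3*c + 3*A (V(c, A) = -3*(c - A) = -3*c + 3*A)
T = -2 (T = (-4 + 6)*(-⅓*3) = 2*(-1) = -2)
Y(D) = -3 (Y(D) = 3 + 3*(-2) = 3 - 6 = -3)
Y(V(J, 6))² = (-3)² = 9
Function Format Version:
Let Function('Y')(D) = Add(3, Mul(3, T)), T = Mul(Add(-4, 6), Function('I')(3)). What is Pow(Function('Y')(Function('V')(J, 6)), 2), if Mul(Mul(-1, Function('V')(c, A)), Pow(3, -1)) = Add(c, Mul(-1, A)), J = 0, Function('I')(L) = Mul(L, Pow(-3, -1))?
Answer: 9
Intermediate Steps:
Function('I')(L) = Mul(Rational(-1, 3), L) (Function('I')(L) = Mul(L, Rational(-1, 3)) = Mul(Rational(-1, 3), L))
Function('V')(c, A) = Add(Mul(-3, c), Mul(3, A)) (Function('V')(c, A) = Mul(-3, Add(c, Mul(-1, A))) = Add(Mul(-3, c), Mul(3, A)))
T = -2 (T = Mul(Add(-4, 6), Mul(Rational(-1, 3), 3)) = Mul(2, -1) = -2)
Function('Y')(D) = -3 (Function('Y')(D) = Add(3, Mul(3, -2)) = Add(3, -6) = -3)
Pow(Function('Y')(Function('V')(J, 6)), 2) = Pow(-3, 2) = 9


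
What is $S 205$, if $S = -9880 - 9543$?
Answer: $-3981715$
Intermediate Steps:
$S = -19423$ ($S = -9880 - 9543 = -19423$)
$S 205 = \left(-19423\right) 205 = -3981715$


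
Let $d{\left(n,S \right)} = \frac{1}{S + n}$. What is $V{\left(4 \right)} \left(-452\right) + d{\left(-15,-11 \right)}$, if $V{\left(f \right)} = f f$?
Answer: $- \frac{188033}{26} \approx -7232.0$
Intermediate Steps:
$V{\left(f \right)} = f^{2}$
$V{\left(4 \right)} \left(-452\right) + d{\left(-15,-11 \right)} = 4^{2} \left(-452\right) + \frac{1}{-11 - 15} = 16 \left(-452\right) + \frac{1}{-26} = -7232 - \frac{1}{26} = - \frac{188033}{26}$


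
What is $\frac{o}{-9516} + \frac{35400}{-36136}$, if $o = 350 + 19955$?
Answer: $- \frac{133825985}{42983772} \approx -3.1134$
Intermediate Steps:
$o = 20305$
$\frac{o}{-9516} + \frac{35400}{-36136} = \frac{20305}{-9516} + \frac{35400}{-36136} = 20305 \left(- \frac{1}{9516}\right) + 35400 \left(- \frac{1}{36136}\right) = - \frac{20305}{9516} - \frac{4425}{4517} = - \frac{133825985}{42983772}$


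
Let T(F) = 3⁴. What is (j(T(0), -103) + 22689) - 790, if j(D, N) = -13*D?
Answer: 20846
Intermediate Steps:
T(F) = 81
(j(T(0), -103) + 22689) - 790 = (-13*81 + 22689) - 790 = (-1053 + 22689) - 790 = 21636 - 790 = 20846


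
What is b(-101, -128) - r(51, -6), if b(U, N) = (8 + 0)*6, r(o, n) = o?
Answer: -3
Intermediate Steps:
b(U, N) = 48 (b(U, N) = 8*6 = 48)
b(-101, -128) - r(51, -6) = 48 - 1*51 = 48 - 51 = -3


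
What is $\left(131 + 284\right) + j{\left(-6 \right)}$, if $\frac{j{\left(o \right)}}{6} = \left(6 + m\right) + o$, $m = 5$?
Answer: $445$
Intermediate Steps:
$j{\left(o \right)} = 66 + 6 o$ ($j{\left(o \right)} = 6 \left(\left(6 + 5\right) + o\right) = 6 \left(11 + o\right) = 66 + 6 o$)
$\left(131 + 284\right) + j{\left(-6 \right)} = \left(131 + 284\right) + \left(66 + 6 \left(-6\right)\right) = 415 + \left(66 - 36\right) = 415 + 30 = 445$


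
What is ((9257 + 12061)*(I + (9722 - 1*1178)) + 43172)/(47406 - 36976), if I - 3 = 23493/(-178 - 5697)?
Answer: 535103434738/30638125 ≈ 17465.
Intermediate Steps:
I = -5868/5875 (I = 3 + 23493/(-178 - 5697) = 3 + 23493/(-5875) = 3 + 23493*(-1/5875) = 3 - 23493/5875 = -5868/5875 ≈ -0.99881)
((9257 + 12061)*(I + (9722 - 1*1178)) + 43172)/(47406 - 36976) = ((9257 + 12061)*(-5868/5875 + (9722 - 1*1178)) + 43172)/(47406 - 36976) = (21318*(-5868/5875 + (9722 - 1178)) + 43172)/10430 = (21318*(-5868/5875 + 8544) + 43172)*(1/10430) = (21318*(50190132/5875) + 43172)*(1/10430) = (1069953233976/5875 + 43172)*(1/10430) = (1070206869476/5875)*(1/10430) = 535103434738/30638125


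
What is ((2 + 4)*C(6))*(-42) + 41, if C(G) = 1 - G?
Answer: 1301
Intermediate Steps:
((2 + 4)*C(6))*(-42) + 41 = ((2 + 4)*(1 - 1*6))*(-42) + 41 = (6*(1 - 6))*(-42) + 41 = (6*(-5))*(-42) + 41 = -30*(-42) + 41 = 1260 + 41 = 1301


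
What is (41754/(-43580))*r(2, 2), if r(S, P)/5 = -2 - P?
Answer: 41754/2179 ≈ 19.162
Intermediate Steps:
r(S, P) = -10 - 5*P (r(S, P) = 5*(-2 - P) = -10 - 5*P)
(41754/(-43580))*r(2, 2) = (41754/(-43580))*(-10 - 5*2) = (41754*(-1/43580))*(-10 - 10) = -20877/21790*(-20) = 41754/2179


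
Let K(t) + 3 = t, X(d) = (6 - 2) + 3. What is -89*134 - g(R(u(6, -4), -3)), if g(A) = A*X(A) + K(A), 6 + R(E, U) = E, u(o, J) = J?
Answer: -11843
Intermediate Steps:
X(d) = 7 (X(d) = 4 + 3 = 7)
R(E, U) = -6 + E
K(t) = -3 + t
g(A) = -3 + 8*A (g(A) = A*7 + (-3 + A) = 7*A + (-3 + A) = -3 + 8*A)
-89*134 - g(R(u(6, -4), -3)) = -89*134 - (-3 + 8*(-6 - 4)) = -11926 - (-3 + 8*(-10)) = -11926 - (-3 - 80) = -11926 - 1*(-83) = -11926 + 83 = -11843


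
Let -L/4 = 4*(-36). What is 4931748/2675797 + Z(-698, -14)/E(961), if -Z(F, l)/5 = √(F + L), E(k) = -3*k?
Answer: 4931748/2675797 + 5*I*√122/2883 ≈ 1.8431 + 0.019156*I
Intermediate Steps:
L = 576 (L = -16*(-36) = -4*(-144) = 576)
Z(F, l) = -5*√(576 + F) (Z(F, l) = -5*√(F + 576) = -5*√(576 + F))
4931748/2675797 + Z(-698, -14)/E(961) = 4931748/2675797 + (-5*√(576 - 698))/((-3*961)) = 4931748*(1/2675797) - 5*I*√122/(-2883) = 4931748/2675797 - 5*I*√122*(-1/2883) = 4931748/2675797 + 5*I*√122/2883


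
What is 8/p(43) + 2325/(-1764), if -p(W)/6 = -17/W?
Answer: 20537/9996 ≈ 2.0545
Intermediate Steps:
p(W) = 102/W (p(W) = -(-102)/W = 102/W)
8/p(43) + 2325/(-1764) = 8/((102/43)) + 2325/(-1764) = 8/((102*(1/43))) + 2325*(-1/1764) = 8/(102/43) - 775/588 = 8*(43/102) - 775/588 = 172/51 - 775/588 = 20537/9996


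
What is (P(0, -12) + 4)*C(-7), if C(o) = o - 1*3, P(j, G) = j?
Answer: -40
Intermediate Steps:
C(o) = -3 + o (C(o) = o - 3 = -3 + o)
(P(0, -12) + 4)*C(-7) = (0 + 4)*(-3 - 7) = 4*(-10) = -40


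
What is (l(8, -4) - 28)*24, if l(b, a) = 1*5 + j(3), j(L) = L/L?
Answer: -528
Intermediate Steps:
j(L) = 1
l(b, a) = 6 (l(b, a) = 1*5 + 1 = 5 + 1 = 6)
(l(8, -4) - 28)*24 = (6 - 28)*24 = -22*24 = -528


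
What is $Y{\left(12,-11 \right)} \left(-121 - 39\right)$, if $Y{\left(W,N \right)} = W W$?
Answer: $-23040$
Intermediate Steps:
$Y{\left(W,N \right)} = W^{2}$
$Y{\left(12,-11 \right)} \left(-121 - 39\right) = 12^{2} \left(-121 - 39\right) = 144 \left(-160\right) = -23040$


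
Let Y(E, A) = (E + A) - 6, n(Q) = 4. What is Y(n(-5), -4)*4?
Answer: -24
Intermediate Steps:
Y(E, A) = -6 + A + E (Y(E, A) = (A + E) - 6 = -6 + A + E)
Y(n(-5), -4)*4 = (-6 - 4 + 4)*4 = -6*4 = -24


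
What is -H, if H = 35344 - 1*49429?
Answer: 14085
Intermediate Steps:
H = -14085 (H = 35344 - 49429 = -14085)
-H = -1*(-14085) = 14085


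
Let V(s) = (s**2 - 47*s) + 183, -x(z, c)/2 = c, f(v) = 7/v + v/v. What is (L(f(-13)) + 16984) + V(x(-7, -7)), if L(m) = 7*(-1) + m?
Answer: 217080/13 ≈ 16698.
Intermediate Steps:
f(v) = 1 + 7/v (f(v) = 7/v + 1 = 1 + 7/v)
x(z, c) = -2*c
L(m) = -7 + m
V(s) = 183 + s**2 - 47*s
(L(f(-13)) + 16984) + V(x(-7, -7)) = ((-7 + (7 - 13)/(-13)) + 16984) + (183 + (-2*(-7))**2 - (-94)*(-7)) = ((-7 - 1/13*(-6)) + 16984) + (183 + 14**2 - 47*14) = ((-7 + 6/13) + 16984) + (183 + 196 - 658) = (-85/13 + 16984) - 279 = 220707/13 - 279 = 217080/13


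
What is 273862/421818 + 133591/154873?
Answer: 49382458982/32664109557 ≈ 1.5118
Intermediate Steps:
273862/421818 + 133591/154873 = 273862*(1/421818) + 133591*(1/154873) = 136931/210909 + 133591/154873 = 49382458982/32664109557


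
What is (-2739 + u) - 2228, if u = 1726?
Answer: -3241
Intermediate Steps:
(-2739 + u) - 2228 = (-2739 + 1726) - 2228 = -1013 - 2228 = -3241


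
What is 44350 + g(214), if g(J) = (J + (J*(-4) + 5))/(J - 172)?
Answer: 266009/6 ≈ 44335.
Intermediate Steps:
g(J) = (5 - 3*J)/(-172 + J) (g(J) = (J + (-4*J + 5))/(-172 + J) = (J + (5 - 4*J))/(-172 + J) = (5 - 3*J)/(-172 + J))
44350 + g(214) = 44350 + (5 - 3*214)/(-172 + 214) = 44350 + (5 - 642)/42 = 44350 + (1/42)*(-637) = 44350 - 91/6 = 266009/6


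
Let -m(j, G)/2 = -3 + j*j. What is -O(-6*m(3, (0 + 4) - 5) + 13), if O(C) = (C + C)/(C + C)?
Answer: -1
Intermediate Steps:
m(j, G) = 6 - 2*j² (m(j, G) = -2*(-3 + j*j) = -2*(-3 + j²) = 6 - 2*j²)
O(C) = 1 (O(C) = (2*C)/((2*C)) = (2*C)*(1/(2*C)) = 1)
-O(-6*m(3, (0 + 4) - 5) + 13) = -1*1 = -1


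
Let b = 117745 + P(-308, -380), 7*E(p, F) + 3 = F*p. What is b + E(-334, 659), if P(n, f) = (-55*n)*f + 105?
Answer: -44455559/7 ≈ -6.3508e+6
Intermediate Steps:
P(n, f) = 105 - 55*f*n (P(n, f) = -55*f*n + 105 = 105 - 55*f*n)
E(p, F) = -3/7 + F*p/7 (E(p, F) = -3/7 + (F*p)/7 = -3/7 + F*p/7)
b = -6319350 (b = 117745 + (105 - 55*(-380)*(-308)) = 117745 + (105 - 6437200) = 117745 - 6437095 = -6319350)
b + E(-334, 659) = -6319350 + (-3/7 + (1/7)*659*(-334)) = -6319350 + (-3/7 - 220106/7) = -6319350 - 220109/7 = -44455559/7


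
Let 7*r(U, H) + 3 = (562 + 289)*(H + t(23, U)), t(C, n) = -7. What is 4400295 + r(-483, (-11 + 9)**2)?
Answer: 30799509/7 ≈ 4.3999e+6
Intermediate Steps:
r(U, H) = -5960/7 + 851*H/7 (r(U, H) = -3/7 + ((562 + 289)*(H - 7))/7 = -3/7 + (851*(-7 + H))/7 = -3/7 + (-5957 + 851*H)/7 = -3/7 + (-851 + 851*H/7) = -5960/7 + 851*H/7)
4400295 + r(-483, (-11 + 9)**2) = 4400295 + (-5960/7 + 851*(-11 + 9)**2/7) = 4400295 + (-5960/7 + (851/7)*(-2)**2) = 4400295 + (-5960/7 + (851/7)*4) = 4400295 + (-5960/7 + 3404/7) = 4400295 - 2556/7 = 30799509/7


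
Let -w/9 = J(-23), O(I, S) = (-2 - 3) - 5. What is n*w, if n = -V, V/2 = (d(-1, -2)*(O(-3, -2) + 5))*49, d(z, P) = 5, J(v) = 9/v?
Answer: 198450/23 ≈ 8628.3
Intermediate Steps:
O(I, S) = -10 (O(I, S) = -5 - 5 = -10)
w = 81/23 (w = -81/(-23) = -81*(-1)/23 = -9*(-9/23) = 81/23 ≈ 3.5217)
V = -2450 (V = 2*((5*(-10 + 5))*49) = 2*((5*(-5))*49) = 2*(-25*49) = 2*(-1225) = -2450)
n = 2450 (n = -1*(-2450) = 2450)
n*w = 2450*(81/23) = 198450/23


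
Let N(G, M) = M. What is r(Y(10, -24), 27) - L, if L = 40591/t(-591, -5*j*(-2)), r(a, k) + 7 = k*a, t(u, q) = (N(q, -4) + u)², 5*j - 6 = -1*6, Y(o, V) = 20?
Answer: 188654734/354025 ≈ 532.89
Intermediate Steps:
j = 0 (j = 6/5 + (-1*6)/5 = 6/5 + (⅕)*(-6) = 6/5 - 6/5 = 0)
t(u, q) = (-4 + u)²
r(a, k) = -7 + a*k (r(a, k) = -7 + k*a = -7 + a*k)
L = 40591/354025 (L = 40591/((-4 - 591)²) = 40591/((-595)²) = 40591/354025 ≈ 0.11466)
r(Y(10, -24), 27) - L = (-7 + 20*27) - 1*40591/354025 = (-7 + 540) - 40591/354025 = 533 - 40591/354025 = 188654734/354025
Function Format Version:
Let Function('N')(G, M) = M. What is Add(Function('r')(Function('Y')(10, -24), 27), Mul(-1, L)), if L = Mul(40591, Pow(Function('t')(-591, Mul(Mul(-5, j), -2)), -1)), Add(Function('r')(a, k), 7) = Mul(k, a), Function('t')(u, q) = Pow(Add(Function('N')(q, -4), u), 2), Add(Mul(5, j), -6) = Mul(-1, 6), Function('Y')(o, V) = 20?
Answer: Rational(188654734, 354025) ≈ 532.89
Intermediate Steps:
j = 0 (j = Add(Rational(6, 5), Mul(Rational(1, 5), Mul(-1, 6))) = Add(Rational(6, 5), Mul(Rational(1, 5), -6)) = Add(Rational(6, 5), Rational(-6, 5)) = 0)
Function('t')(u, q) = Pow(Add(-4, u), 2)
Function('r')(a, k) = Add(-7, Mul(a, k)) (Function('r')(a, k) = Add(-7, Mul(k, a)) = Add(-7, Mul(a, k)))
L = Rational(40591, 354025) (L = Mul(40591, Pow(Pow(Add(-4, -591), 2), -1)) = Mul(40591, Pow(Pow(-595, 2), -1)) = Mul(40591, Pow(354025, -1)) = Mul(40591, Rational(1, 354025)) = Rational(40591, 354025) ≈ 0.11466)
Add(Function('r')(Function('Y')(10, -24), 27), Mul(-1, L)) = Add(Add(-7, Mul(20, 27)), Mul(-1, Rational(40591, 354025))) = Add(Add(-7, 540), Rational(-40591, 354025)) = Add(533, Rational(-40591, 354025)) = Rational(188654734, 354025)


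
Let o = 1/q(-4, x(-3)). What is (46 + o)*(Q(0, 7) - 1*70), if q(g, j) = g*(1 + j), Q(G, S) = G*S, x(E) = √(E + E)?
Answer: (-3220*√6 + 6405*I/2)/(√6 - I) ≈ -3217.5 - 6.1237*I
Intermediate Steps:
x(E) = √2*√E (x(E) = √(2*E) = √2*√E)
o = 1/(-4 - 4*I*√6) (o = 1/(-4*(1 + √2*√(-3))) = 1/(-4*(1 + √2*(I*√3))) = 1/(-4*(1 + I*√6)) = 1/(-4 - 4*I*√6) ≈ -0.035714 + 0.087482*I)
(46 + o)*(Q(0, 7) - 1*70) = (46 + I/(4*(√6 - I)))*(0*7 - 1*70) = (46 + I/(4*(√6 - I)))*(0 - 70) = (46 + I/(4*(√6 - I)))*(-70) = -3220 - 35*I/(2*(√6 - I))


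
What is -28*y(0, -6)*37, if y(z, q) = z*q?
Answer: 0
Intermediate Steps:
y(z, q) = q*z
-28*y(0, -6)*37 = -(-168)*0*37 = -28*0*37 = 0*37 = 0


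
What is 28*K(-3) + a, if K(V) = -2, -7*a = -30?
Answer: -362/7 ≈ -51.714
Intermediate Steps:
a = 30/7 (a = -1/7*(-30) = 30/7 ≈ 4.2857)
28*K(-3) + a = 28*(-2) + 30/7 = -56 + 30/7 = -362/7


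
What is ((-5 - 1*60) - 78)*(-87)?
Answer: 12441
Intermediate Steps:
((-5 - 1*60) - 78)*(-87) = ((-5 - 60) - 78)*(-87) = (-65 - 78)*(-87) = -143*(-87) = 12441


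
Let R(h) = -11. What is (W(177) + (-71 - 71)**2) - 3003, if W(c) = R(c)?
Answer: 17150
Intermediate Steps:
W(c) = -11
(W(177) + (-71 - 71)**2) - 3003 = (-11 + (-71 - 71)**2) - 3003 = (-11 + (-142)**2) - 3003 = (-11 + 20164) - 3003 = 20153 - 3003 = 17150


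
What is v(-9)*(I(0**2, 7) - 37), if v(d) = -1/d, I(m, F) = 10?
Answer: -3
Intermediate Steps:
v(-9)*(I(0**2, 7) - 37) = (-1/(-9))*(10 - 37) = -1*(-1/9)*(-27) = (1/9)*(-27) = -3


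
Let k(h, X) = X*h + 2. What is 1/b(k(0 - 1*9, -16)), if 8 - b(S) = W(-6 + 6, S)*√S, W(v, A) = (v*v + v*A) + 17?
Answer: -4/21065 - 17*√146/42130 ≈ -0.0050656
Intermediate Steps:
W(v, A) = 17 + v² + A*v (W(v, A) = (v² + A*v) + 17 = 17 + v² + A*v)
k(h, X) = 2 + X*h
b(S) = 8 - 17*√S (b(S) = 8 - (17 + (-6 + 6)² + S*(-6 + 6))*√S = 8 - (17 + 0² + S*0)*√S = 8 - (17 + 0 + 0)*√S = 8 - 17*√S)
1/b(k(0 - 1*9, -16)) = 1/(8 - 17*√(2 - 16*(0 - 1*9))) = 1/(8 - 17*√(2 - 16*(0 - 9))) = 1/(8 - 17*√(2 - 16*(-9))) = 1/(8 - 17*√(2 + 144)) = 1/(8 - 17*√146)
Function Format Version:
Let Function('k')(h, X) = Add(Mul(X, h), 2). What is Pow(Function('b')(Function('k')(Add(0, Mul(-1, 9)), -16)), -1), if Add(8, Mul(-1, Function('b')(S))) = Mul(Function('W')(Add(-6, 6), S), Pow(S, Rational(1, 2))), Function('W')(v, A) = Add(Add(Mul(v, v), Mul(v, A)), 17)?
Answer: Add(Rational(-4, 21065), Mul(Rational(-17, 42130), Pow(146, Rational(1, 2)))) ≈ -0.0050656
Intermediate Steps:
Function('W')(v, A) = Add(17, Pow(v, 2), Mul(A, v)) (Function('W')(v, A) = Add(Add(Pow(v, 2), Mul(A, v)), 17) = Add(17, Pow(v, 2), Mul(A, v)))
Function('k')(h, X) = Add(2, Mul(X, h))
Function('b')(S) = Add(8, Mul(-17, Pow(S, Rational(1, 2)))) (Function('b')(S) = Add(8, Mul(-1, Mul(Add(17, Pow(Add(-6, 6), 2), Mul(S, Add(-6, 6))), Pow(S, Rational(1, 2))))) = Add(8, Mul(-1, Mul(Add(17, Pow(0, 2), Mul(S, 0)), Pow(S, Rational(1, 2))))) = Add(8, Mul(-1, Mul(Add(17, 0, 0), Pow(S, Rational(1, 2))))) = Add(8, Mul(-1, Mul(17, Pow(S, Rational(1, 2))))) = Add(8, Mul(-17, Pow(S, Rational(1, 2)))))
Pow(Function('b')(Function('k')(Add(0, Mul(-1, 9)), -16)), -1) = Pow(Add(8, Mul(-17, Pow(Add(2, Mul(-16, Add(0, Mul(-1, 9)))), Rational(1, 2)))), -1) = Pow(Add(8, Mul(-17, Pow(Add(2, Mul(-16, Add(0, -9))), Rational(1, 2)))), -1) = Pow(Add(8, Mul(-17, Pow(Add(2, Mul(-16, -9)), Rational(1, 2)))), -1) = Pow(Add(8, Mul(-17, Pow(Add(2, 144), Rational(1, 2)))), -1) = Pow(Add(8, Mul(-17, Pow(146, Rational(1, 2)))), -1)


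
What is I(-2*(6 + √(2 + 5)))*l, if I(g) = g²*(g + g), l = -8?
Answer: 43776 + 14720*√7 ≈ 82722.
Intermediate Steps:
I(g) = 2*g³ (I(g) = g²*(2*g) = 2*g³)
I(-2*(6 + √(2 + 5)))*l = (2*(-2*(6 + √(2 + 5)))³)*(-8) = (2*(-2*(6 + √7))³)*(-8) = (2*(-12 - 2*√7)³)*(-8) = -16*(-12 - 2*√7)³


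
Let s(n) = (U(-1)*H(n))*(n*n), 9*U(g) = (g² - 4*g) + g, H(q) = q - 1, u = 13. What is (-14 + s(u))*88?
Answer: 234256/3 ≈ 78085.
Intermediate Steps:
H(q) = -1 + q
U(g) = -g/3 + g²/9 (U(g) = ((g² - 4*g) + g)/9 = (g² - 3*g)/9 = -g/3 + g²/9)
s(n) = n²*(-4/9 + 4*n/9) (s(n) = (((⅑)*(-1)*(-3 - 1))*(-1 + n))*(n*n) = (((⅑)*(-1)*(-4))*(-1 + n))*n² = (4*(-1 + n)/9)*n² = (-4/9 + 4*n/9)*n² = n²*(-4/9 + 4*n/9))
(-14 + s(u))*88 = (-14 + (4/9)*13²*(-1 + 13))*88 = (-14 + (4/9)*169*12)*88 = (-14 + 2704/3)*88 = (2662/3)*88 = 234256/3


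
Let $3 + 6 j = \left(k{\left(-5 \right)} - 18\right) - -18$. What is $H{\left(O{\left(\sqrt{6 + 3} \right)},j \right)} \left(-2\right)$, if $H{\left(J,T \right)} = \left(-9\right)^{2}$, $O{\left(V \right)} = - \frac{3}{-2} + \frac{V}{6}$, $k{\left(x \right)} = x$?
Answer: $-162$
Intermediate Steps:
$O{\left(V \right)} = \frac{3}{2} + \frac{V}{6}$ ($O{\left(V \right)} = \left(-3\right) \left(- \frac{1}{2}\right) + V \frac{1}{6} = \frac{3}{2} + \frac{V}{6}$)
$j = - \frac{4}{3}$ ($j = - \frac{1}{2} + \frac{\left(-5 - 18\right) - -18}{6} = - \frac{1}{2} + \frac{-23 + 18}{6} = - \frac{1}{2} + \frac{1}{6} \left(-5\right) = - \frac{1}{2} - \frac{5}{6} = - \frac{4}{3} \approx -1.3333$)
$H{\left(J,T \right)} = 81$
$H{\left(O{\left(\sqrt{6 + 3} \right)},j \right)} \left(-2\right) = 81 \left(-2\right) = -162$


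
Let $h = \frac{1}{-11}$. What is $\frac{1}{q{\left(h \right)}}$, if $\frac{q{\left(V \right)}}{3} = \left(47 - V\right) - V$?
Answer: $\frac{11}{1557} \approx 0.0070649$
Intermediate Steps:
$h = - \frac{1}{11} \approx -0.090909$
$q{\left(V \right)} = 141 - 6 V$ ($q{\left(V \right)} = 3 \left(\left(47 - V\right) - V\right) = 3 \left(47 - 2 V\right) = 141 - 6 V$)
$\frac{1}{q{\left(h \right)}} = \frac{1}{141 - - \frac{6}{11}} = \frac{1}{141 + \frac{6}{11}} = \frac{1}{\frac{1557}{11}} = \frac{11}{1557}$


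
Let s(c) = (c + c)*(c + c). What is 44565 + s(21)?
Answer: 46329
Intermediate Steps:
s(c) = 4*c**2 (s(c) = (2*c)*(2*c) = 4*c**2)
44565 + s(21) = 44565 + 4*21**2 = 44565 + 4*441 = 44565 + 1764 = 46329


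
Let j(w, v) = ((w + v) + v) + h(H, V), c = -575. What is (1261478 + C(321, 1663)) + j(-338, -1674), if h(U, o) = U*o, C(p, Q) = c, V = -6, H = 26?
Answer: 1257061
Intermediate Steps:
C(p, Q) = -575
j(w, v) = -156 + w + 2*v (j(w, v) = ((w + v) + v) + 26*(-6) = ((v + w) + v) - 156 = (w + 2*v) - 156 = -156 + w + 2*v)
(1261478 + C(321, 1663)) + j(-338, -1674) = (1261478 - 575) + (-156 - 338 + 2*(-1674)) = 1260903 + (-156 - 338 - 3348) = 1260903 - 3842 = 1257061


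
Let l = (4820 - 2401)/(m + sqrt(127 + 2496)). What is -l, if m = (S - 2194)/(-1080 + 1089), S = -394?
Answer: 56343348/6485281 + 195939*sqrt(2623)/6485281 ≈ 10.235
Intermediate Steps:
m = -2588/9 (m = (-394 - 2194)/(-1080 + 1089) = -2588/9 ≈ -287.56)
l = 2419/(-2588/9 + sqrt(2623)) (l = (4820 - 2401)/(-2588/9 + sqrt(127 + 2496)) = 2419/(-2588/9 + sqrt(2623)) ≈ -10.235)
-l = -(-56343348/6485281 - 195939*sqrt(2623)/6485281) = 56343348/6485281 + 195939*sqrt(2623)/6485281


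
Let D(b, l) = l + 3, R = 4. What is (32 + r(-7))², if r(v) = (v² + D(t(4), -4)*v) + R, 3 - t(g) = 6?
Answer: 8464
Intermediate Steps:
t(g) = -3 (t(g) = 3 - 1*6 = 3 - 6 = -3)
D(b, l) = 3 + l
r(v) = 4 + v² - v (r(v) = (v² + (3 - 4)*v) + 4 = (v² - v) + 4 = 4 + v² - v)
(32 + r(-7))² = (32 + (4 + (-7)² - 1*(-7)))² = (32 + (4 + 49 + 7))² = (32 + 60)² = 92² = 8464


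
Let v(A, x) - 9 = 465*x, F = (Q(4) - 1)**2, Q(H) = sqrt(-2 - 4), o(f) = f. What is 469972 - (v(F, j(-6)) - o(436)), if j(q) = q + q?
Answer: 475979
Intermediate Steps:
Q(H) = I*sqrt(6) (Q(H) = sqrt(-6) = I*sqrt(6))
j(q) = 2*q
F = (-1 + I*sqrt(6))**2 (F = (I*sqrt(6) - 1)**2 = (-1 + I*sqrt(6))**2 ≈ -5.0 - 4.899*I)
v(A, x) = 9 + 465*x
469972 - (v(F, j(-6)) - o(436)) = 469972 - ((9 + 465*(2*(-6))) - 1*436) = 469972 - ((9 + 465*(-12)) - 436) = 469972 - ((9 - 5580) - 436) = 469972 - (-5571 - 436) = 469972 - 1*(-6007) = 469972 + 6007 = 475979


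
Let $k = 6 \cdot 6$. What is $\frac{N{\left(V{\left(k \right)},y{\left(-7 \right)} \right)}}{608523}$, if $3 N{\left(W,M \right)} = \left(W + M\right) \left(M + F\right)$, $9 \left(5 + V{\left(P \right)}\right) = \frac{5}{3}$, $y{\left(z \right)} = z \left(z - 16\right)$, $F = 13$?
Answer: $\frac{244586}{16430121} \approx 0.014886$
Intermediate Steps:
$y{\left(z \right)} = z \left(-16 + z\right)$
$k = 36$
$V{\left(P \right)} = - \frac{130}{27}$ ($V{\left(P \right)} = -5 + \frac{5 \cdot \frac{1}{3}}{9} = -5 + \frac{1}{9} \cdot \frac{5}{3} = -5 + \frac{5}{27} = - \frac{130}{27}$)
$N{\left(W,M \right)} = \frac{\left(13 + M\right) \left(M + W\right)}{3}$ ($N{\left(W,M \right)} = \frac{\left(W + M\right) \left(M + 13\right)}{3} = \frac{\left(M + W\right) \left(13 + M\right)}{3} = \frac{\left(13 + M\right) \left(M + W\right)}{3}$)
$\frac{N{\left(V{\left(k \right)},y{\left(-7 \right)} \right)}}{608523} = \frac{\frac{\left(- 7 \left(-16 - 7\right)\right)^{2}}{3} + \frac{13 \left(- 7 \left(-16 - 7\right)\right)}{3} + \frac{13}{3} \left(- \frac{130}{27}\right) + \frac{1}{3} \left(- 7 \left(-16 - 7\right)\right) \left(- \frac{130}{27}\right)}{608523} = \left(\frac{\left(\left(-7\right) \left(-23\right)\right)^{2}}{3} + \frac{13 \left(\left(-7\right) \left(-23\right)\right)}{3} - \frac{1690}{81} + \frac{1}{3} \left(\left(-7\right) \left(-23\right)\right) \left(- \frac{130}{27}\right)\right) \frac{1}{608523} = \left(\frac{161^{2}}{3} + \frac{13}{3} \cdot 161 - \frac{1690}{81} + \frac{1}{3} \cdot 161 \left(- \frac{130}{27}\right)\right) \frac{1}{608523} = \left(\frac{1}{3} \cdot 25921 + \frac{2093}{3} - \frac{1690}{81} - \frac{20930}{81}\right) \frac{1}{608523} = \left(\frac{25921}{3} + \frac{2093}{3} - \frac{1690}{81} - \frac{20930}{81}\right) \frac{1}{608523} = \frac{244586}{27} \cdot \frac{1}{608523} = \frac{244586}{16430121}$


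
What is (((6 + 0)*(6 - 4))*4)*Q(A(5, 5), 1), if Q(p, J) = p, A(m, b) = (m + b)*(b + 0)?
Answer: 2400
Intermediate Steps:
A(m, b) = b*(b + m) (A(m, b) = (b + m)*b = b*(b + m))
(((6 + 0)*(6 - 4))*4)*Q(A(5, 5), 1) = (((6 + 0)*(6 - 4))*4)*(5*(5 + 5)) = ((6*2)*4)*(5*10) = (12*4)*50 = 48*50 = 2400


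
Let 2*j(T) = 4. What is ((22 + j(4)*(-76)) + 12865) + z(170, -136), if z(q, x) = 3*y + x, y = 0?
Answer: 12599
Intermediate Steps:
z(q, x) = x (z(q, x) = 3*0 + x = 0 + x = x)
j(T) = 2 (j(T) = (1/2)*4 = 2)
((22 + j(4)*(-76)) + 12865) + z(170, -136) = ((22 + 2*(-76)) + 12865) - 136 = ((22 - 152) + 12865) - 136 = (-130 + 12865) - 136 = 12735 - 136 = 12599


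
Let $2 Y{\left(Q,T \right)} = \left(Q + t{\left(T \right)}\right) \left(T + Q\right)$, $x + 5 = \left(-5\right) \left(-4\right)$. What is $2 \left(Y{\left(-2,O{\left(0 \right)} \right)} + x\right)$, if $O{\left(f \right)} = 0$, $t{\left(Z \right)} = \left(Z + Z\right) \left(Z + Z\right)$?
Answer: $34$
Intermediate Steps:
$t{\left(Z \right)} = 4 Z^{2}$ ($t{\left(Z \right)} = 2 Z 2 Z = 4 Z^{2}$)
$x = 15$ ($x = -5 - -20 = -5 + 20 = 15$)
$Y{\left(Q,T \right)} = \frac{\left(Q + T\right) \left(Q + 4 T^{2}\right)}{2}$ ($Y{\left(Q,T \right)} = \frac{\left(Q + 4 T^{2}\right) \left(T + Q\right)}{2} = \frac{\left(Q + 4 T^{2}\right) \left(Q + T\right)}{2} = \frac{\left(Q + T\right) \left(Q + 4 T^{2}\right)}{2}$)
$2 \left(Y{\left(-2,O{\left(0 \right)} \right)} + x\right) = 2 \left(\left(\frac{\left(-2\right)^{2}}{2} + 2 \cdot 0^{3} + \frac{1}{2} \left(-2\right) 0 + 2 \left(-2\right) 0^{2}\right) + 15\right) = 2 \left(\left(\frac{1}{2} \cdot 4 + 2 \cdot 0 + 0 + 2 \left(-2\right) 0\right) + 15\right) = 2 \left(\left(2 + 0 + 0 + 0\right) + 15\right) = 2 \left(2 + 15\right) = 2 \cdot 17 = 34$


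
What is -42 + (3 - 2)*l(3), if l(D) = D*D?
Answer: -33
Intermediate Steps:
l(D) = D**2
-42 + (3 - 2)*l(3) = -42 + (3 - 2)*3**2 = -42 + 1*9 = -42 + 9 = -33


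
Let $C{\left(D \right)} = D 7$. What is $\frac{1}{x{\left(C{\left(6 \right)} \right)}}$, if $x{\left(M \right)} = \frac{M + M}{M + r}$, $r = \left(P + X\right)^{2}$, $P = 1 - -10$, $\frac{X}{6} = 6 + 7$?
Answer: $\frac{7963}{84} \approx 94.798$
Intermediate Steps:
$X = 78$ ($X = 6 \left(6 + 7\right) = 6 \cdot 13 = 78$)
$C{\left(D \right)} = 7 D$
$P = 11$ ($P = 1 + 10 = 11$)
$r = 7921$ ($r = \left(11 + 78\right)^{2} = 89^{2} = 7921$)
$x{\left(M \right)} = \frac{2 M}{7921 + M}$ ($x{\left(M \right)} = \frac{M + M}{M + 7921} = \frac{2 M}{7921 + M}$)
$\frac{1}{x{\left(C{\left(6 \right)} \right)}} = \frac{1}{2 \cdot 7 \cdot 6 \frac{1}{7921 + 7 \cdot 6}} = \frac{1}{2 \cdot 42 \frac{1}{7921 + 42}} = \frac{1}{2 \cdot 42 \cdot \frac{1}{7963}} = \frac{1}{\frac{84}{7963}} = \frac{7963}{84}$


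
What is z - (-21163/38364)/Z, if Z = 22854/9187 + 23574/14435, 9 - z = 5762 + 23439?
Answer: -612002954835188029/20964845209392 ≈ -29192.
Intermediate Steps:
z = -29192 (z = 9 - (5762 + 23439) = 9 - 1*29201 = 9 - 29201 = -29192)
Z = 546471828/132614345 (Z = 22854*(1/9187) + 23574*(1/14435) = 22854/9187 + 23574/14435 = 546471828/132614345 ≈ 4.1208)
z - (-21163/38364)/Z = -29192 - (-21163/38364)/546471828/132614345 = -29192 - (-21163*1/38364)*132614345/546471828 = -29192 - (-21163)*132614345/(38364*546471828) = -29192 - 1*(-2806517383235/20964845209392) = -29192 + 2806517383235/20964845209392 = -612002954835188029/20964845209392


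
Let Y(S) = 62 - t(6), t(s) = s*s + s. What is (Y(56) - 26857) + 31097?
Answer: 4260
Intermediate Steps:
t(s) = s + s² (t(s) = s² + s = s + s²)
Y(S) = 20 (Y(S) = 62 - 6*(1 + 6) = 62 - 6*7 = 62 - 1*42 = 62 - 42 = 20)
(Y(56) - 26857) + 31097 = (20 - 26857) + 31097 = -26837 + 31097 = 4260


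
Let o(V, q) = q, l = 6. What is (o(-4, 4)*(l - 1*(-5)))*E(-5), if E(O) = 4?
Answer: 176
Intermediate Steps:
(o(-4, 4)*(l - 1*(-5)))*E(-5) = (4*(6 - 1*(-5)))*4 = (4*(6 + 5))*4 = (4*11)*4 = 44*4 = 176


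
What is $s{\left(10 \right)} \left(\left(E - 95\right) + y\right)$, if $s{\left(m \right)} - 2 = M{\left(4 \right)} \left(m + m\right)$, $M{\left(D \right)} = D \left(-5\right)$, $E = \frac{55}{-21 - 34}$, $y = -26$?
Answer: $48556$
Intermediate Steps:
$E = -1$ ($E = \frac{55}{-55} = 55 \left(- \frac{1}{55}\right) = -1$)
$M{\left(D \right)} = - 5 D$
$s{\left(m \right)} = 2 - 40 m$ ($s{\left(m \right)} = 2 + \left(-5\right) 4 \left(m + m\right) = 2 - 20 \cdot 2 m = 2 - 40 m$)
$s{\left(10 \right)} \left(\left(E - 95\right) + y\right) = \left(2 - 400\right) \left(\left(-1 - 95\right) - 26\right) = \left(2 - 400\right) \left(-96 - 26\right) = \left(-398\right) \left(-122\right) = 48556$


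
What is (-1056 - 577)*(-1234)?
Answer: 2015122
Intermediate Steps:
(-1056 - 577)*(-1234) = -1633*(-1234) = 2015122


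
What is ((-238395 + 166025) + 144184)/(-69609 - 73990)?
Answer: -71814/143599 ≈ -0.50010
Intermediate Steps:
((-238395 + 166025) + 144184)/(-69609 - 73990) = (-72370 + 144184)/(-143599) = 71814*(-1/143599) = -71814/143599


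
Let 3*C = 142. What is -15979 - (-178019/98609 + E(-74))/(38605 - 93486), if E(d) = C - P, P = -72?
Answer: -259423529710708/16235281587 ≈ -15979.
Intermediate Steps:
C = 142/3 (C = (1/3)*142 = 142/3 ≈ 47.333)
E(d) = 358/3 (E(d) = 142/3 - 1*(-72) = 142/3 + 72 = 358/3)
-15979 - (-178019/98609 + E(-74))/(38605 - 93486) = -15979 - (-178019/98609 + 358/3)/(38605 - 93486) = -15979 - (-178019*1/98609 + 358/3)/(-54881) = -15979 - (-178019/98609 + 358/3)*(-1)/54881 = -15979 - 34767965*(-1)/(295827*54881) = -15979 - 1*(-34767965/16235281587) = -15979 + 34767965/16235281587 = -259423529710708/16235281587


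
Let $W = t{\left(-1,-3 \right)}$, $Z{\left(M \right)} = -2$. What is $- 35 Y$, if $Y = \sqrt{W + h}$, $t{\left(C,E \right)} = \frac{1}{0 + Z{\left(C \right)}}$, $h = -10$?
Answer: $- \frac{35 i \sqrt{42}}{2} \approx - 113.41 i$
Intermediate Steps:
$t{\left(C,E \right)} = - \frac{1}{2}$ ($t{\left(C,E \right)} = \frac{1}{0 - 2} = \frac{1}{-2} = - \frac{1}{2}$)
$W = - \frac{1}{2} \approx -0.5$
$Y = \frac{i \sqrt{42}}{2}$ ($Y = \sqrt{- \frac{1}{2} - 10} = \sqrt{- \frac{21}{2}} = \frac{i \sqrt{42}}{2} \approx 3.2404 i$)
$- 35 Y = - 35 \frac{i \sqrt{42}}{2} = - \frac{35 i \sqrt{42}}{2}$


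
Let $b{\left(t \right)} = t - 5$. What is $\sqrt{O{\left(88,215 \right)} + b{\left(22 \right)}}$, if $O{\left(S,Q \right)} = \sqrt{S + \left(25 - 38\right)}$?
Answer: $\sqrt{17 + 5 \sqrt{3}} \approx 5.0656$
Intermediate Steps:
$O{\left(S,Q \right)} = \sqrt{-13 + S}$ ($O{\left(S,Q \right)} = \sqrt{S - 13} = \sqrt{-13 + S}$)
$b{\left(t \right)} = -5 + t$
$\sqrt{O{\left(88,215 \right)} + b{\left(22 \right)}} = \sqrt{\sqrt{-13 + 88} + \left(-5 + 22\right)} = \sqrt{\sqrt{75} + 17} = \sqrt{5 \sqrt{3} + 17} = \sqrt{17 + 5 \sqrt{3}}$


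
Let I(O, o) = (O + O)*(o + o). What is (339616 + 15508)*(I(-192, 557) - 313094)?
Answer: -263100717880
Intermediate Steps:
I(O, o) = 4*O*o (I(O, o) = (2*O)*(2*o) = 4*O*o)
(339616 + 15508)*(I(-192, 557) - 313094) = (339616 + 15508)*(4*(-192)*557 - 313094) = 355124*(-427776 - 313094) = 355124*(-740870) = -263100717880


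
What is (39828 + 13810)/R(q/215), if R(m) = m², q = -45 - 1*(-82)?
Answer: 2479416550/1369 ≈ 1.8111e+6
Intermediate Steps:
q = 37 (q = -45 + 82 = 37)
(39828 + 13810)/R(q/215) = (39828 + 13810)/((37/215)²) = 53638/((37*(1/215))²) = 53638/((37/215)²) = 53638/(1369/46225) = 53638*(46225/1369) = 2479416550/1369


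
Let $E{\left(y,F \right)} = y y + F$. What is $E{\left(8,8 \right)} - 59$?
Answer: $13$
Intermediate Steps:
$E{\left(y,F \right)} = F + y^{2}$ ($E{\left(y,F \right)} = y^{2} + F = F + y^{2}$)
$E{\left(8,8 \right)} - 59 = \left(8 + 8^{2}\right) - 59 = \left(8 + 64\right) - 59 = 72 - 59 = 13$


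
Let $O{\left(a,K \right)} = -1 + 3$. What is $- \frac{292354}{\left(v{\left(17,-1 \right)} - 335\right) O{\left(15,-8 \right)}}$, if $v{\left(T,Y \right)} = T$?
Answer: $\frac{146177}{318} \approx 459.68$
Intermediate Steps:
$O{\left(a,K \right)} = 2$
$- \frac{292354}{\left(v{\left(17,-1 \right)} - 335\right) O{\left(15,-8 \right)}} = - \frac{292354}{\left(17 - 335\right) 2} = - \frac{292354}{\left(-318\right) 2} = - \frac{292354}{-636} = \left(-292354\right) \left(- \frac{1}{636}\right) = \frac{146177}{318}$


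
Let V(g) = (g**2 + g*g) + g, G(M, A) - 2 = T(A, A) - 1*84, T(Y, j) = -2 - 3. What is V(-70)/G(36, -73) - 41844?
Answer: -3650158/87 ≈ -41956.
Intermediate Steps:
T(Y, j) = -5
G(M, A) = -87 (G(M, A) = 2 + (-5 - 1*84) = 2 + (-5 - 84) = 2 - 89 = -87)
V(g) = g + 2*g**2 (V(g) = (g**2 + g**2) + g = 2*g**2 + g = g + 2*g**2)
V(-70)/G(36, -73) - 41844 = -70*(1 + 2*(-70))/(-87) - 41844 = -70*(1 - 140)*(-1/87) - 41844 = -70*(-139)*(-1/87) - 41844 = 9730*(-1/87) - 41844 = -9730/87 - 41844 = -3650158/87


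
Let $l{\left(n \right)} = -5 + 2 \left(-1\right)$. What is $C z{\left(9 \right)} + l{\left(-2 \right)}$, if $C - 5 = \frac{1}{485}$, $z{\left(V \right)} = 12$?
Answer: $\frac{25717}{485} \approx 53.025$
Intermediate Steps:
$C = \frac{2426}{485}$ ($C = 5 + \frac{1}{485} = \frac{2426}{485} \approx 5.0021$)
$l{\left(n \right)} = -7$ ($l{\left(n \right)} = -5 - 2 = -7$)
$C z{\left(9 \right)} + l{\left(-2 \right)} = \frac{2426}{485} \cdot 12 - 7 = \frac{29112}{485} - 7 = \frac{25717}{485}$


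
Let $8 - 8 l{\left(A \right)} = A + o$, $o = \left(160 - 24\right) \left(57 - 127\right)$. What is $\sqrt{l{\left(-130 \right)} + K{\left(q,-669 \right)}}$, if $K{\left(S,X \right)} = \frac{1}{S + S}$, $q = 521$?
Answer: $\frac{\sqrt{1310789631}}{1042} \approx 34.746$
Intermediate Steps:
$K{\left(S,X \right)} = \frac{1}{2 S}$
$o = -9520$ ($o = 136 \left(-70\right) = -9520$)
$l{\left(A \right)} = 1191 - \frac{A}{8}$ ($l{\left(A \right)} = 1 - \frac{A - 9520}{8} = 1 - \frac{-9520 + A}{8} = 1 - \left(-1190 + \frac{A}{8}\right) = 1191 - \frac{A}{8}$)
$\sqrt{l{\left(-130 \right)} + K{\left(q,-669 \right)}} = \sqrt{\left(1191 - - \frac{65}{4}\right) + \frac{1}{2 \cdot 521}} = \sqrt{\left(1191 + \frac{65}{4}\right) + \frac{1}{2} \cdot \frac{1}{521}} = \sqrt{\frac{4829}{4} + \frac{1}{1042}} = \sqrt{\frac{2515911}{2084}} = \frac{\sqrt{1310789631}}{1042}$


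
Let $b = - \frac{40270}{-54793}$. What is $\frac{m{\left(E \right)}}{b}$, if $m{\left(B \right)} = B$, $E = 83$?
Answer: $\frac{4547819}{40270} \approx 112.93$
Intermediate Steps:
$b = \frac{40270}{54793}$ ($b = \left(-40270\right) \left(- \frac{1}{54793}\right) = \frac{40270}{54793} \approx 0.73495$)
$\frac{m{\left(E \right)}}{b} = \frac{83}{\frac{40270}{54793}} = 83 \cdot \frac{54793}{40270} = \frac{4547819}{40270}$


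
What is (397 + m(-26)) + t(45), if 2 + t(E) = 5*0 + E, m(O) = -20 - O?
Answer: 446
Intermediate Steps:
t(E) = -2 + E (t(E) = -2 + (5*0 + E) = -2 + (0 + E) = -2 + E)
(397 + m(-26)) + t(45) = (397 + (-20 - 1*(-26))) + (-2 + 45) = (397 + (-20 + 26)) + 43 = (397 + 6) + 43 = 403 + 43 = 446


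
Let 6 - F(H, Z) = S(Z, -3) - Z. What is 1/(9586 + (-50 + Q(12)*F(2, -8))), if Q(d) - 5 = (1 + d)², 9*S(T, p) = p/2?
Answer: 1/9217 ≈ 0.00010850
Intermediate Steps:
S(T, p) = p/18 (S(T, p) = (p/2)/9 = p/18)
F(H, Z) = 37/6 + Z (F(H, Z) = 6 - ((1/18)*(-3) - Z) = 6 - (-⅙ - Z) = 6 + (⅙ + Z) = 37/6 + Z)
Q(d) = 5 + (1 + d)²
1/(9586 + (-50 + Q(12)*F(2, -8))) = 1/(9586 + (-50 + (5 + (1 + 12)²)*(37/6 - 8))) = 1/(9586 + (-50 + (5 + 13²)*(-11/6))) = 1/(9586 + (-50 + (5 + 169)*(-11/6))) = 1/(9586 + (-50 + 174*(-11/6))) = 1/(9586 + (-50 - 319)) = 1/(9586 - 369) = 1/9217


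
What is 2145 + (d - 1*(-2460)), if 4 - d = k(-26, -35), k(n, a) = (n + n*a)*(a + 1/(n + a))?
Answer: 2169373/61 ≈ 35564.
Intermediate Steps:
k(n, a) = (a + 1/(a + n))*(n + a*n) (k(n, a) = (n + a*n)*(a + 1/(a + n)) = (a + 1/(a + n))*(n + a*n))
d = 1888468/61 (d = 4 - (-26)*(1 - 35 + (-35)² + (-35)³ - 35*(-26) - 26*(-35)²)/(-35 - 26) = 4 - (-26)*(1 - 35 + 1225 - 42875 + 910 - 26*1225)/(-61) = 4 - (-26)*(-1)*(1 - 35 + 1225 - 42875 + 910 - 31850)/61 = 4 - (-26)*(-1)*(-72624)/61 = 4 - 1*(-1888224/61) = 4 + 1888224/61 = 1888468/61 ≈ 30959.)
2145 + (d - 1*(-2460)) = 2145 + (1888468/61 - 1*(-2460)) = 2145 + (1888468/61 + 2460) = 2145 + 2038528/61 = 2169373/61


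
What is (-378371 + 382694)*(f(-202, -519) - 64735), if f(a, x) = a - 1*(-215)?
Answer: -279793206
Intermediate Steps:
f(a, x) = 215 + a (f(a, x) = a + 215 = 215 + a)
(-378371 + 382694)*(f(-202, -519) - 64735) = (-378371 + 382694)*((215 - 202) - 64735) = 4323*(13 - 64735) = 4323*(-64722) = -279793206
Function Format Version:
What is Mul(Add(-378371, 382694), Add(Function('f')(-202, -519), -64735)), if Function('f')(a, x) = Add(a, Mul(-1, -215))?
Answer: -279793206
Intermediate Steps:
Function('f')(a, x) = Add(215, a) (Function('f')(a, x) = Add(a, 215) = Add(215, a))
Mul(Add(-378371, 382694), Add(Function('f')(-202, -519), -64735)) = Mul(Add(-378371, 382694), Add(Add(215, -202), -64735)) = Mul(4323, Add(13, -64735)) = Mul(4323, -64722) = -279793206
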